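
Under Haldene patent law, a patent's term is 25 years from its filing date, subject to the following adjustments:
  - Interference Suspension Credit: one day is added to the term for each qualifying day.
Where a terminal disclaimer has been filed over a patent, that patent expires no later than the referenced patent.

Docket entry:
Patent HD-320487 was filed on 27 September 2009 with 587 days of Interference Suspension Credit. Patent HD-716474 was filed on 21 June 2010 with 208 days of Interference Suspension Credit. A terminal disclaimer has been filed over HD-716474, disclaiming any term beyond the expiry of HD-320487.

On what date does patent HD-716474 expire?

January 15, 2036

Natural term of HD-716474:
  Base: filing + 25 years → 21 June 2035.
  Interference Suspension Credit: +208 days → 15 January 2036.
Expiry of referenced patent HD-320487:
  Base: filing + 25 years → 27 September 2034.
  Interference Suspension Credit: +587 days → 6 May 2036.
Terminal disclaimer: HD-716474 expires on the earlier of 15 January 2036 and 6 May 2036.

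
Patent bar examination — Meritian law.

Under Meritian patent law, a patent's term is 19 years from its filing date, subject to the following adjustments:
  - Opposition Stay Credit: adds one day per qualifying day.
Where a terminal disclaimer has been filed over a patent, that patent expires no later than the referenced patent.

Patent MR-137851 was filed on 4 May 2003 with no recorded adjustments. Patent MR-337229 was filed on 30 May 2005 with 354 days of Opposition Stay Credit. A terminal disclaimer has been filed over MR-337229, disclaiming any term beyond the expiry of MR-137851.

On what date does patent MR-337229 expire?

Natural term of MR-337229:
  Base: filing + 19 years → 30 May 2024.
  Opposition Stay Credit: +354 days → 19 May 2025.
Expiry of referenced patent MR-137851:
  Base: filing + 19 years → 4 May 2022.
Terminal disclaimer: MR-337229 expires on the earlier of 19 May 2025 and 4 May 2022.

2022-05-04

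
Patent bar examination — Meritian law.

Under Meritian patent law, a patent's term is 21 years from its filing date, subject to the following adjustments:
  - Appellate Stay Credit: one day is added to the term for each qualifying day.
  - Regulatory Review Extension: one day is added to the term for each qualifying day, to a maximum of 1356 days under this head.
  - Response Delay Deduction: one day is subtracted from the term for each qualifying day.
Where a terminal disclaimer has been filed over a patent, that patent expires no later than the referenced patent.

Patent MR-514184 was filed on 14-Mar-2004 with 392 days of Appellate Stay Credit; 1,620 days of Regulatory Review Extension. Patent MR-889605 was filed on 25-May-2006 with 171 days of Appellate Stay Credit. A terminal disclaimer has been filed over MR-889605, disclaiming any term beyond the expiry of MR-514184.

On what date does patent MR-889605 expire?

Natural term of MR-889605:
  Base: filing + 21 years → 25 May 2027.
  Appellate Stay Credit: +171 days → 12 November 2027.
Expiry of referenced patent MR-514184:
  Base: filing + 21 years → 14 March 2025.
  Appellate Stay Credit: +392 days → 10 April 2026.
  Regulatory Review Extension: 1620 days claimed exceeds the 1356-day cap, so +1356 days → 26 December 2029.
Terminal disclaimer: MR-889605 expires on the earlier of 12 November 2027 and 26 December 2029.

2027-11-12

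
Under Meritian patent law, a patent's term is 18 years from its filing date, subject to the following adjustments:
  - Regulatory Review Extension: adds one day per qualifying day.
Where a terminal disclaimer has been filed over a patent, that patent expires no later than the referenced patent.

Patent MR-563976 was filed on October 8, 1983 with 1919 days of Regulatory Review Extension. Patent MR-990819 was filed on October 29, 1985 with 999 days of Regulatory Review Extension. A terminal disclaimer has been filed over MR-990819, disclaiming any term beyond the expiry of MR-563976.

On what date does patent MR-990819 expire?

2006-07-24

Natural term of MR-990819:
  Base: filing + 18 years → 29 October 2003.
  Regulatory Review Extension: +999 days → 24 July 2006.
Expiry of referenced patent MR-563976:
  Base: filing + 18 years → 8 October 2001.
  Regulatory Review Extension: +1919 days → 9 January 2007.
Terminal disclaimer: MR-990819 expires on the earlier of 24 July 2006 and 9 January 2007.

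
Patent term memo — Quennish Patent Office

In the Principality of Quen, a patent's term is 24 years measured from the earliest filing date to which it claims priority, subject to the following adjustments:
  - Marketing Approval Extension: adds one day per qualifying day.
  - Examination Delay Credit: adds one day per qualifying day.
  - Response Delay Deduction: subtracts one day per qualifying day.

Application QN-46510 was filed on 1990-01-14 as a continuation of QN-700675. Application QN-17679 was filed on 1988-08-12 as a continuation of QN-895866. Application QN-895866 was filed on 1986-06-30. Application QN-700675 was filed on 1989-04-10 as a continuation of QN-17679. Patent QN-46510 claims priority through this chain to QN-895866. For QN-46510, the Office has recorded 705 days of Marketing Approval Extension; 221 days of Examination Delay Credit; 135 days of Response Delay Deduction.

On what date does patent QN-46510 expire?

2012-08-29

Earliest priority filing: 30 June 1986.
Base term: 30 June 1986 + 24 years → 30 June 2010.
Marketing Approval Extension: +705 days → 4 June 2012.
Examination Delay Credit: +221 days → 11 January 2013.
Response Delay Deduction: −135 days → 29 August 2012.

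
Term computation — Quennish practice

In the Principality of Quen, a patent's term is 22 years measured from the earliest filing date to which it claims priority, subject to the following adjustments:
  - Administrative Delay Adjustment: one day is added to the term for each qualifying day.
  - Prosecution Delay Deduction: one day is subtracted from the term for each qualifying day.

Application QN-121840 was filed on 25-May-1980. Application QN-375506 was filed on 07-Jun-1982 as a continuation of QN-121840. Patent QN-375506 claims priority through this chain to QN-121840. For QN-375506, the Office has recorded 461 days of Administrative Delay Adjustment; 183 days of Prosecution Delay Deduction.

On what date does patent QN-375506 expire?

2003-02-27

Earliest priority filing: 25 May 1980.
Base term: 25 May 1980 + 22 years → 25 May 2002.
Administrative Delay Adjustment: +461 days → 29 August 2003.
Prosecution Delay Deduction: −183 days → 27 February 2003.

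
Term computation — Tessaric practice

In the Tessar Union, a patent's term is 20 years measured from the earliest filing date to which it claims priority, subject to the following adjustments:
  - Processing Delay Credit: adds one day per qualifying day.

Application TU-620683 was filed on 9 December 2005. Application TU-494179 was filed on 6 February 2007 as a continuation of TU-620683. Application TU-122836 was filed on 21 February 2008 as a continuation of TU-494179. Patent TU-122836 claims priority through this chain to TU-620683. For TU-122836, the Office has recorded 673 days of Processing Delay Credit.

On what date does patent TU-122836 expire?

2027-10-13

Earliest priority filing: 9 December 2005.
Base term: 9 December 2005 + 20 years → 9 December 2025.
Processing Delay Credit: +673 days → 13 October 2027.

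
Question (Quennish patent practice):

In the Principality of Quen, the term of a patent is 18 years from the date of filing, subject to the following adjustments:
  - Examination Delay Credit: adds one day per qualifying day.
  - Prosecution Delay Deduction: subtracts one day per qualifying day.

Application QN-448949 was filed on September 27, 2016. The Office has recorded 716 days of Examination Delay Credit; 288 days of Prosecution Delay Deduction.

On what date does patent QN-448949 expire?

November 29, 2035

Base term: filing date + 18 years → 27 September 2034.
Examination Delay Credit: +716 days → 12 September 2036.
Prosecution Delay Deduction: −288 days → 29 November 2035.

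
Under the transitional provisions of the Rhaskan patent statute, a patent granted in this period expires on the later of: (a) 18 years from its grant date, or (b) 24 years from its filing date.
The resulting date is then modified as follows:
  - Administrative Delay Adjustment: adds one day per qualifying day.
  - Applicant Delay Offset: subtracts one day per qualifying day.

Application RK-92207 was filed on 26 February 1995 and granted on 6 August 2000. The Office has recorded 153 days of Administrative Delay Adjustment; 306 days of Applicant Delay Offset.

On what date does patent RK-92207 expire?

(a) grant + 18 years → 6 August 2018.
(b) filing + 24 years → 26 February 2019.
Later of the two: 26 February 2019.
Administrative Delay Adjustment: +153 days → 29 July 2019.
Applicant Delay Offset: −306 days → 26 September 2018.

September 26, 2018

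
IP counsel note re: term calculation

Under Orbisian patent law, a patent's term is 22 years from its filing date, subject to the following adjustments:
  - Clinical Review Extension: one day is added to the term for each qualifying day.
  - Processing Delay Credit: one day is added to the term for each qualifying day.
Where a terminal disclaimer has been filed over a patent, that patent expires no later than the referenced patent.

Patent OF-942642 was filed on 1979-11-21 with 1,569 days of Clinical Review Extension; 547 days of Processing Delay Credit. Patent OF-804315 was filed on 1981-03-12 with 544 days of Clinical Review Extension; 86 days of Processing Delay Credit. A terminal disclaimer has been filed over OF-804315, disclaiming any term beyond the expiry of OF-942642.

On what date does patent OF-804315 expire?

Natural term of OF-804315:
  Base: filing + 22 years → 12 March 2003.
  Clinical Review Extension: +544 days → 6 September 2004.
  Processing Delay Credit: +86 days → 1 December 2004.
Expiry of referenced patent OF-942642:
  Base: filing + 22 years → 21 November 2001.
  Clinical Review Extension: +1569 days → 9 March 2006.
  Processing Delay Credit: +547 days → 7 September 2007.
Terminal disclaimer: OF-804315 expires on the earlier of 1 December 2004 and 7 September 2007.

December 1, 2004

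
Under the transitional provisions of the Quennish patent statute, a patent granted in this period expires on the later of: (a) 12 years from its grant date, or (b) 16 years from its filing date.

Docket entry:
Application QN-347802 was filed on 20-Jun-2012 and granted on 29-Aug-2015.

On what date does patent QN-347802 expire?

(a) grant + 12 years → 29 August 2027.
(b) filing + 16 years → 20 June 2028.
Later of the two: 20 June 2028.

June 20, 2028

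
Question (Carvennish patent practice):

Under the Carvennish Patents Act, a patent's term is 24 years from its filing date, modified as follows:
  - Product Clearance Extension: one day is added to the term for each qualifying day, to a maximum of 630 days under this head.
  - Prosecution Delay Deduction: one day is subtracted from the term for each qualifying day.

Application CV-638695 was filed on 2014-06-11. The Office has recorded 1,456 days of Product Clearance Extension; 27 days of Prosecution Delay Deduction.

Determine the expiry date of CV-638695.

February 4, 2040

Base term: filing date + 24 years → 11 June 2038.
Product Clearance Extension: 1456 days claimed exceeds the 630-day cap, so +630 days → 2 March 2040.
Prosecution Delay Deduction: −27 days → 4 February 2040.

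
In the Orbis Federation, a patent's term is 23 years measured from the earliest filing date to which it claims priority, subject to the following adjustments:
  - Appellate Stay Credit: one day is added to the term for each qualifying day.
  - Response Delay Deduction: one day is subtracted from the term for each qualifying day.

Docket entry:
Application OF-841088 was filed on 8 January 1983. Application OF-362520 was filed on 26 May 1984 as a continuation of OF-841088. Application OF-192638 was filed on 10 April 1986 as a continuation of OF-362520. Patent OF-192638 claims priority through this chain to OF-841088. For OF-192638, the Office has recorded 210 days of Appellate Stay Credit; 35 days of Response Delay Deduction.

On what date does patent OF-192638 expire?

July 2, 2006

Earliest priority filing: 8 January 1983.
Base term: 8 January 1983 + 23 years → 8 January 2006.
Appellate Stay Credit: +210 days → 6 August 2006.
Response Delay Deduction: −35 days → 2 July 2006.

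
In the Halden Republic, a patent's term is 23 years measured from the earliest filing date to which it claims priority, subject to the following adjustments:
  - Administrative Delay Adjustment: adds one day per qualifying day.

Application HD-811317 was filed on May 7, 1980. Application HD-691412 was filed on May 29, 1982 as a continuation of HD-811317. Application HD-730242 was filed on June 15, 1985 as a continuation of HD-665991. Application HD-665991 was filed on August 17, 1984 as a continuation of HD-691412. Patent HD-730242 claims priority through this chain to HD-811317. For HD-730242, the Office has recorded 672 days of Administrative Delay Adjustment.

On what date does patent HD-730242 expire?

March 9, 2005

Earliest priority filing: 7 May 1980.
Base term: 7 May 1980 + 23 years → 7 May 2003.
Administrative Delay Adjustment: +672 days → 9 March 2005.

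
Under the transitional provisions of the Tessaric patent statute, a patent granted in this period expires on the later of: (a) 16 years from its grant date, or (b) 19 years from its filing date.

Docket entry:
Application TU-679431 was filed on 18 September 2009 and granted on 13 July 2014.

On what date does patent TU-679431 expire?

(a) grant + 16 years → 13 July 2030.
(b) filing + 19 years → 18 September 2028.
Later of the two: 13 July 2030.

2030-07-13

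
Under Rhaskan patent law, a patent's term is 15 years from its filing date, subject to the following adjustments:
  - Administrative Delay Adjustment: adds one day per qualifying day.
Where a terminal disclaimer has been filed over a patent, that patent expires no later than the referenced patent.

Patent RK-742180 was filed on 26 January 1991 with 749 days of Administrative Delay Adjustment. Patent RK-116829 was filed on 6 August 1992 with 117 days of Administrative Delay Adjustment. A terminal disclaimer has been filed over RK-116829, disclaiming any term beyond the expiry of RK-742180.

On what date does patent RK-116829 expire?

Natural term of RK-116829:
  Base: filing + 15 years → 6 August 2007.
  Administrative Delay Adjustment: +117 days → 1 December 2007.
Expiry of referenced patent RK-742180:
  Base: filing + 15 years → 26 January 2006.
  Administrative Delay Adjustment: +749 days → 14 February 2008.
Terminal disclaimer: RK-116829 expires on the earlier of 1 December 2007 and 14 February 2008.

December 1, 2007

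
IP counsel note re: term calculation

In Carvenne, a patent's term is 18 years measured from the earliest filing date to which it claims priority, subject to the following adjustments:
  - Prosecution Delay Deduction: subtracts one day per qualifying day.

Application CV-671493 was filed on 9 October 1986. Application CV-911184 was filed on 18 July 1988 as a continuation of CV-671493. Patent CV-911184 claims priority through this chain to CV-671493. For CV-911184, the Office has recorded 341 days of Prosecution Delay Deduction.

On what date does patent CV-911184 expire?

Earliest priority filing: 9 October 1986.
Base term: 9 October 1986 + 18 years → 9 October 2004.
Prosecution Delay Deduction: −341 days → 3 November 2003.

2003-11-03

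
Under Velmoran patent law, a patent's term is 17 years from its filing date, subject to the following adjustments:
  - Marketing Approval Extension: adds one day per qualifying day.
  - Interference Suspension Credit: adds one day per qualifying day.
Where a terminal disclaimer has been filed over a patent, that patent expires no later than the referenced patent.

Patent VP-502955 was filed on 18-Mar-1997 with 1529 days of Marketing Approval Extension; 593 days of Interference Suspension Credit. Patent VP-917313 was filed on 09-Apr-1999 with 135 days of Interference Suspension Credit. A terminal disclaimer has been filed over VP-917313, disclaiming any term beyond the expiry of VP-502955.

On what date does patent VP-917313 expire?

Natural term of VP-917313:
  Base: filing + 17 years → 9 April 2016.
  Interference Suspension Credit: +135 days → 22 August 2016.
Expiry of referenced patent VP-502955:
  Base: filing + 17 years → 18 March 2014.
  Marketing Approval Extension: +1529 days → 25 May 2018.
  Interference Suspension Credit: +593 days → 8 January 2020.
Terminal disclaimer: VP-917313 expires on the earlier of 22 August 2016 and 8 January 2020.

August 22, 2016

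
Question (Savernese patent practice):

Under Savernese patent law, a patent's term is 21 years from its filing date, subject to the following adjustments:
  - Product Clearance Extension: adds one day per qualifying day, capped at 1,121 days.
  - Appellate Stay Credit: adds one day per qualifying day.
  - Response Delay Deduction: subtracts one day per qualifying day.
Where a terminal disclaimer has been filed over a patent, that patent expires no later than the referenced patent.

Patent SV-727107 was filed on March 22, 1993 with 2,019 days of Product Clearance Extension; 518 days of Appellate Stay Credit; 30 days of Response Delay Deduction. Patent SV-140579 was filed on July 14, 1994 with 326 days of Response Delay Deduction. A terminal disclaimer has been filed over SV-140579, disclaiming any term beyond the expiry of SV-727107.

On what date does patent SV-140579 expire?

Natural term of SV-140579:
  Base: filing + 21 years → 14 July 2015.
  Response Delay Deduction: −326 days → 22 August 2014.
Expiry of referenced patent SV-727107:
  Base: filing + 21 years → 22 March 2014.
  Product Clearance Extension: 2019 days claimed exceeds the 1121-day cap, so +1121 days → 16 April 2017.
  Appellate Stay Credit: +518 days → 16 September 2018.
  Response Delay Deduction: −30 days → 17 August 2018.
Terminal disclaimer: SV-140579 expires on the earlier of 22 August 2014 and 17 August 2018.

2014-08-22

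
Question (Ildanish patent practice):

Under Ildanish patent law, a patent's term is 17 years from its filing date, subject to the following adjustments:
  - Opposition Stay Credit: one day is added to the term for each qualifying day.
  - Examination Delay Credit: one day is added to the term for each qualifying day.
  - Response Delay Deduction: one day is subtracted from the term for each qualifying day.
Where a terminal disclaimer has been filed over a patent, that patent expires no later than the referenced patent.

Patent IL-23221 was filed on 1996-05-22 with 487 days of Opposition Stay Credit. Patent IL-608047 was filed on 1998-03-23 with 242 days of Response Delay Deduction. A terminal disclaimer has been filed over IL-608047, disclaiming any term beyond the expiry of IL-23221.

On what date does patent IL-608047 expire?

2014-07-24

Natural term of IL-608047:
  Base: filing + 17 years → 23 March 2015.
  Response Delay Deduction: −242 days → 24 July 2014.
Expiry of referenced patent IL-23221:
  Base: filing + 17 years → 22 May 2013.
  Opposition Stay Credit: +487 days → 21 September 2014.
Terminal disclaimer: IL-608047 expires on the earlier of 24 July 2014 and 21 September 2014.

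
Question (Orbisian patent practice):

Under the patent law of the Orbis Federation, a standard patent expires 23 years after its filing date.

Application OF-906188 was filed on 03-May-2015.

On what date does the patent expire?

2038-05-03

Filing date + 23 years → 3 May 2038.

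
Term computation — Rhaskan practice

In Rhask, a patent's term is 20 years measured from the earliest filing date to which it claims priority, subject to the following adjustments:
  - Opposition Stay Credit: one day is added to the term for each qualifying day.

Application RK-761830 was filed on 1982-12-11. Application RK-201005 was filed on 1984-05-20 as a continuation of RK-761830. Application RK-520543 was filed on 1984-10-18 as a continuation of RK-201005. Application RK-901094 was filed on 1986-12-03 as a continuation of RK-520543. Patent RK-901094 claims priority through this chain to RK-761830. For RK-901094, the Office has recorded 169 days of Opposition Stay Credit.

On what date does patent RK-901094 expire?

Earliest priority filing: 11 December 1982.
Base term: 11 December 1982 + 20 years → 11 December 2002.
Opposition Stay Credit: +169 days → 29 May 2003.

May 29, 2003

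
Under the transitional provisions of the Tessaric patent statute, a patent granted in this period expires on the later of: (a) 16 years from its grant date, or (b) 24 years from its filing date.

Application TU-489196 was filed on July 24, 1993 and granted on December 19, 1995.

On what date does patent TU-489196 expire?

(a) grant + 16 years → 19 December 2011.
(b) filing + 24 years → 24 July 2017.
Later of the two: 24 July 2017.

2017-07-24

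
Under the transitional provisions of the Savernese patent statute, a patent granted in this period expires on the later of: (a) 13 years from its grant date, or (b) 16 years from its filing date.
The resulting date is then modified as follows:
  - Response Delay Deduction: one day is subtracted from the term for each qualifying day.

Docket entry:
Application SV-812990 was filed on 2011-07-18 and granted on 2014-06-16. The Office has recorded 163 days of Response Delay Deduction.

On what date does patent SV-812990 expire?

(a) grant + 13 years → 16 June 2027.
(b) filing + 16 years → 18 July 2027.
Later of the two: 18 July 2027.
Response Delay Deduction: −163 days → 5 February 2027.

February 5, 2027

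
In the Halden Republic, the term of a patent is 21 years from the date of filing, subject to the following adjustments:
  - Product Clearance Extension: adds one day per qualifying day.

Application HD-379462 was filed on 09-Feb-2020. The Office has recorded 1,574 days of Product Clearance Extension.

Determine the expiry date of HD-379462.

2045-06-02

Base term: filing date + 21 years → 9 February 2041.
Product Clearance Extension: +1574 days → 2 June 2045.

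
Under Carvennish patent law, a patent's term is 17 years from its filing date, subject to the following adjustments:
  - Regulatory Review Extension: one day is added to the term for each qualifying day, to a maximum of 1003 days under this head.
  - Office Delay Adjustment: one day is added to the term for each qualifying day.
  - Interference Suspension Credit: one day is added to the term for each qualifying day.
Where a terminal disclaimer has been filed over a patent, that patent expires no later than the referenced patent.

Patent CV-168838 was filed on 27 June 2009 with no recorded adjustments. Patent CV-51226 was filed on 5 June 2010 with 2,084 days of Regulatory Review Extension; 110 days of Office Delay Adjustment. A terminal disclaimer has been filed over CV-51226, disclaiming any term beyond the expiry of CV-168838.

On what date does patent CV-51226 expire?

June 27, 2026

Natural term of CV-51226:
  Base: filing + 17 years → 5 June 2027.
  Regulatory Review Extension: 2084 days claimed exceeds the 1003-day cap, so +1003 days → 4 March 2030.
  Office Delay Adjustment: +110 days → 22 June 2030.
Expiry of referenced patent CV-168838:
  Base: filing + 17 years → 27 June 2026.
Terminal disclaimer: CV-51226 expires on the earlier of 22 June 2030 and 27 June 2026.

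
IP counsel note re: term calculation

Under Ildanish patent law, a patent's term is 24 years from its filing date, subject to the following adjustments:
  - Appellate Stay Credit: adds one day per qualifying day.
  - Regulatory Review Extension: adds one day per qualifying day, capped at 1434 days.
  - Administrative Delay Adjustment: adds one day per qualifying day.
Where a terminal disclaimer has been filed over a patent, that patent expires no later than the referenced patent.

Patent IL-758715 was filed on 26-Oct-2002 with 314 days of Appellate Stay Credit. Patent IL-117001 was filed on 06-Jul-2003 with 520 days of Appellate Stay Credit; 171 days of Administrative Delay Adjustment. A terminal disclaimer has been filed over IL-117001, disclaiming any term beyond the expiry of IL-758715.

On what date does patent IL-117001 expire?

2027-09-05

Natural term of IL-117001:
  Base: filing + 24 years → 6 July 2027.
  Appellate Stay Credit: +520 days → 7 December 2028.
  Administrative Delay Adjustment: +171 days → 27 May 2029.
Expiry of referenced patent IL-758715:
  Base: filing + 24 years → 26 October 2026.
  Appellate Stay Credit: +314 days → 5 September 2027.
Terminal disclaimer: IL-117001 expires on the earlier of 27 May 2029 and 5 September 2027.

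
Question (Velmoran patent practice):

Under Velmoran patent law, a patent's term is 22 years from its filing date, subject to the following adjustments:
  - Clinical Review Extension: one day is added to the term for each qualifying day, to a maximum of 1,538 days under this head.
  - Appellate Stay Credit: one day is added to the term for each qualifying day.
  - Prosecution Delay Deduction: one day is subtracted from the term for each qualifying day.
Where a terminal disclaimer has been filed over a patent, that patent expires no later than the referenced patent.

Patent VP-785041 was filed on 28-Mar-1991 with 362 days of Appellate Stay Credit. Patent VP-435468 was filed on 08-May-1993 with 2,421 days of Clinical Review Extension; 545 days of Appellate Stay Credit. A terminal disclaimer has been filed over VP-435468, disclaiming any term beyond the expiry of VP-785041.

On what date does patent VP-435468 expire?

Natural term of VP-435468:
  Base: filing + 22 years → 8 May 2015.
  Clinical Review Extension: 2421 days claimed exceeds the 1538-day cap, so +1538 days → 24 July 2019.
  Appellate Stay Credit: +545 days → 19 January 2021.
Expiry of referenced patent VP-785041:
  Base: filing + 22 years → 28 March 2013.
  Appellate Stay Credit: +362 days → 25 March 2014.
Terminal disclaimer: VP-435468 expires on the earlier of 19 January 2021 and 25 March 2014.

2014-03-25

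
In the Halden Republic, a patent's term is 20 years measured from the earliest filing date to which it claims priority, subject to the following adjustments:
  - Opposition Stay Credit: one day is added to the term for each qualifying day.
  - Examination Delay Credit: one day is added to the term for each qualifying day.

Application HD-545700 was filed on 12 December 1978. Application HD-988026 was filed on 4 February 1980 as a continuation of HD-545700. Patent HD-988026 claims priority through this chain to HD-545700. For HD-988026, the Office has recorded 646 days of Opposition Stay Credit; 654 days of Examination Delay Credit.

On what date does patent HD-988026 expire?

2002-07-04

Earliest priority filing: 12 December 1978.
Base term: 12 December 1978 + 20 years → 12 December 1998.
Opposition Stay Credit: +646 days → 18 September 2000.
Examination Delay Credit: +654 days → 4 July 2002.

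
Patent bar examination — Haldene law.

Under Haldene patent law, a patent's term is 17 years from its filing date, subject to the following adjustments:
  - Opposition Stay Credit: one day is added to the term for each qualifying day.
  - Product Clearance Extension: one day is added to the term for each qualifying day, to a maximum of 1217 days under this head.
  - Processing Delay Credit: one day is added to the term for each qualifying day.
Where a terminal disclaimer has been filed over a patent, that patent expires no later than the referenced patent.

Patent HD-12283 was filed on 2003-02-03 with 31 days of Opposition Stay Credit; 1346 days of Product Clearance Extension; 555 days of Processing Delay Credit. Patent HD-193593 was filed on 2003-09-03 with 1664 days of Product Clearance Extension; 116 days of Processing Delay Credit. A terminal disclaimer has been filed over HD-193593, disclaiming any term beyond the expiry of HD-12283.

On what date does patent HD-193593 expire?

Natural term of HD-193593:
  Base: filing + 17 years → 3 September 2020.
  Product Clearance Extension: 1664 days claimed exceeds the 1217-day cap, so +1217 days → 3 January 2024.
  Processing Delay Credit: +116 days → 28 April 2024.
Expiry of referenced patent HD-12283:
  Base: filing + 17 years → 3 February 2020.
  Opposition Stay Credit: +31 days → 5 March 2020.
  Product Clearance Extension: 1346 days claimed exceeds the 1217-day cap, so +1217 days → 5 July 2023.
  Processing Delay Credit: +555 days → 10 January 2025.
Terminal disclaimer: HD-193593 expires on the earlier of 28 April 2024 and 10 January 2025.

2024-04-28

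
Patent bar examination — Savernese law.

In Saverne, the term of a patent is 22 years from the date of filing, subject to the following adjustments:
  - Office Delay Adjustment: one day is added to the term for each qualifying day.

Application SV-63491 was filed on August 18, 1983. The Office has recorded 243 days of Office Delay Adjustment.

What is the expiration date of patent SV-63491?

Base term: filing date + 22 years → 18 August 2005.
Office Delay Adjustment: +243 days → 18 April 2006.

April 18, 2006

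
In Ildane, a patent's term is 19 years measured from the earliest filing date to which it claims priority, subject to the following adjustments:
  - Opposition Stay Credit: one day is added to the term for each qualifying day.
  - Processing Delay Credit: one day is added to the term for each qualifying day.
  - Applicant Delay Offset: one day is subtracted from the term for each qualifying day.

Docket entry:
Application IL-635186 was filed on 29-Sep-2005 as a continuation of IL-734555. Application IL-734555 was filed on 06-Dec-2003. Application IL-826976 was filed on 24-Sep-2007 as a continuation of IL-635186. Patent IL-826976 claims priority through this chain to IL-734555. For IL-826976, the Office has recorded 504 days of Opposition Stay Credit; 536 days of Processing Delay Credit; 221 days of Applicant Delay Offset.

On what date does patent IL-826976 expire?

2025-03-04

Earliest priority filing: 6 December 2003.
Base term: 6 December 2003 + 19 years → 6 December 2022.
Opposition Stay Credit: +504 days → 23 April 2024.
Processing Delay Credit: +536 days → 11 October 2025.
Applicant Delay Offset: −221 days → 4 March 2025.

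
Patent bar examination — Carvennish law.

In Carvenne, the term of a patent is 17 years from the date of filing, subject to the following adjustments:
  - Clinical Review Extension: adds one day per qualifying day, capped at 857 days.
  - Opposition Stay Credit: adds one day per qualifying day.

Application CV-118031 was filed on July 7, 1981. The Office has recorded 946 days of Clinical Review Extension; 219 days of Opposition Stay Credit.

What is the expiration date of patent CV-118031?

June 17, 2001

Base term: filing date + 17 years → 7 July 1998.
Clinical Review Extension: 946 days claimed exceeds the 857-day cap, so +857 days → 10 November 2000.
Opposition Stay Credit: +219 days → 17 June 2001.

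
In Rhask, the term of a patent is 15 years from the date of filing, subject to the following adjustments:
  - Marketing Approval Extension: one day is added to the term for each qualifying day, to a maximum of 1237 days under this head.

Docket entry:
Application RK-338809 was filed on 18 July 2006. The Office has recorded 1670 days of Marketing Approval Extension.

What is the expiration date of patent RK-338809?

2024-12-06

Base term: filing date + 15 years → 18 July 2021.
Marketing Approval Extension: 1670 days claimed exceeds the 1237-day cap, so +1237 days → 6 December 2024.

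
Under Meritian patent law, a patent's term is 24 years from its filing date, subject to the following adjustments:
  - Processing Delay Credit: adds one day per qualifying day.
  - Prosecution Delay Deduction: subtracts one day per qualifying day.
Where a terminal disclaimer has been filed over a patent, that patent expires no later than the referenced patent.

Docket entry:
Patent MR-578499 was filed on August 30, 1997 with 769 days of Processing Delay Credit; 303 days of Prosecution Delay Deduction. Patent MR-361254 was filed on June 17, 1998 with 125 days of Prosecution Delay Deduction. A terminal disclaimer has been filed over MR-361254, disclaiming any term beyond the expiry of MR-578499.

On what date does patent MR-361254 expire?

Natural term of MR-361254:
  Base: filing + 24 years → 17 June 2022.
  Prosecution Delay Deduction: −125 days → 12 February 2022.
Expiry of referenced patent MR-578499:
  Base: filing + 24 years → 30 August 2021.
  Processing Delay Credit: +769 days → 8 October 2023.
  Prosecution Delay Deduction: −303 days → 9 December 2022.
Terminal disclaimer: MR-361254 expires on the earlier of 12 February 2022 and 9 December 2022.

February 12, 2022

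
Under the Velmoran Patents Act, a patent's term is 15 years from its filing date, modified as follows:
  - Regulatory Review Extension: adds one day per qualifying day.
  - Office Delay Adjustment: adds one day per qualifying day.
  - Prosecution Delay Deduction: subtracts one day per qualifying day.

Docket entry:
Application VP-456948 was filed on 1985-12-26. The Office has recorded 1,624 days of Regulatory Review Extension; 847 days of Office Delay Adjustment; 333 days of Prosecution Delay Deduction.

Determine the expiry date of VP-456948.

Base term: filing date + 15 years → 26 December 2000.
Regulatory Review Extension: +1624 days → 7 June 2005.
Office Delay Adjustment: +847 days → 2 October 2007.
Prosecution Delay Deduction: −333 days → 3 November 2006.

November 3, 2006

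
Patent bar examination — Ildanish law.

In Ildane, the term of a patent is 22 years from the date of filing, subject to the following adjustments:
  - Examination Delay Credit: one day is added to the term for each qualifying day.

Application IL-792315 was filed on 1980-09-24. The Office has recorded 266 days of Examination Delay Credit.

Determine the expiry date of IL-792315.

Base term: filing date + 22 years → 24 September 2002.
Examination Delay Credit: +266 days → 17 June 2003.

2003-06-17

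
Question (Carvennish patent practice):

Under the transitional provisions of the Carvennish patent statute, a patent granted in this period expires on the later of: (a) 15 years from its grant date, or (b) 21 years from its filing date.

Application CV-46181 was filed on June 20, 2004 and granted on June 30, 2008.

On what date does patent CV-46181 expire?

(a) grant + 15 years → 30 June 2023.
(b) filing + 21 years → 20 June 2025.
Later of the two: 20 June 2025.

June 20, 2025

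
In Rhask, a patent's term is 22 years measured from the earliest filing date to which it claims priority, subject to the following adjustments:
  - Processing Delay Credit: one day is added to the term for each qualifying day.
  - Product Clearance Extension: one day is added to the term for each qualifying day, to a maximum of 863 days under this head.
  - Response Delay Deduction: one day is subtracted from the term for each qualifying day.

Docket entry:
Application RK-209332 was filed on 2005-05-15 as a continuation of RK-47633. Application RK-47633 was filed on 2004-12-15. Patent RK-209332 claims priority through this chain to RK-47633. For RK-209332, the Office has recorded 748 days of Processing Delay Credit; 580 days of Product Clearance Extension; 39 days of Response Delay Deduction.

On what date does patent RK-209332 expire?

Earliest priority filing: 15 December 2004.
Base term: 15 December 2004 + 22 years → 15 December 2026.
Processing Delay Credit: +748 days → 1 January 2029.
Product Clearance Extension: 580 days (within the 863-day cap) → +580 days → 4 August 2030.
Response Delay Deduction: −39 days → 26 June 2030.

2030-06-26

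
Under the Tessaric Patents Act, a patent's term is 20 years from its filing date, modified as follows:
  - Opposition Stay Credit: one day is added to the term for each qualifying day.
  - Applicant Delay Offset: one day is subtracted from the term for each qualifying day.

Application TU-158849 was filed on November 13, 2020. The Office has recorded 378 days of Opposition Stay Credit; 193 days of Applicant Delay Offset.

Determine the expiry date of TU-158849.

May 17, 2041

Base term: filing date + 20 years → 13 November 2040.
Opposition Stay Credit: +378 days → 26 November 2041.
Applicant Delay Offset: −193 days → 17 May 2041.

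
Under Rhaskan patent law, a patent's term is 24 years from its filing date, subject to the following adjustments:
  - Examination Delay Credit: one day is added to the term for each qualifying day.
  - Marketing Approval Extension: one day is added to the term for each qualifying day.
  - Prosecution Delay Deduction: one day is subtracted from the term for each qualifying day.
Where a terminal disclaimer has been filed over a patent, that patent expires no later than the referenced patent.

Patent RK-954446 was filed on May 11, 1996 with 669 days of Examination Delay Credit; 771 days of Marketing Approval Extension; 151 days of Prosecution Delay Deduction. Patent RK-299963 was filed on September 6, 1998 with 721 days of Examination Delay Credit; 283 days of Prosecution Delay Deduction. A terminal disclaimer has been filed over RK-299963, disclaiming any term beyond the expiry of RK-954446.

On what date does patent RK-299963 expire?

Natural term of RK-299963:
  Base: filing + 24 years → 6 September 2022.
  Examination Delay Credit: +721 days → 27 August 2024.
  Prosecution Delay Deduction: −283 days → 18 November 2023.
Expiry of referenced patent RK-954446:
  Base: filing + 24 years → 11 May 2020.
  Examination Delay Credit: +669 days → 11 March 2022.
  Marketing Approval Extension: +771 days → 20 April 2024.
  Prosecution Delay Deduction: −151 days → 21 November 2023.
Terminal disclaimer: RK-299963 expires on the earlier of 18 November 2023 and 21 November 2023.

November 18, 2023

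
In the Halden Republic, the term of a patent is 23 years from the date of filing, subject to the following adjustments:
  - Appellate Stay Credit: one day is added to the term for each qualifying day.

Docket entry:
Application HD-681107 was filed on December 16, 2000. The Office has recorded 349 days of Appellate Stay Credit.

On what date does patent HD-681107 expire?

2024-11-29

Base term: filing date + 23 years → 16 December 2023.
Appellate Stay Credit: +349 days → 29 November 2024.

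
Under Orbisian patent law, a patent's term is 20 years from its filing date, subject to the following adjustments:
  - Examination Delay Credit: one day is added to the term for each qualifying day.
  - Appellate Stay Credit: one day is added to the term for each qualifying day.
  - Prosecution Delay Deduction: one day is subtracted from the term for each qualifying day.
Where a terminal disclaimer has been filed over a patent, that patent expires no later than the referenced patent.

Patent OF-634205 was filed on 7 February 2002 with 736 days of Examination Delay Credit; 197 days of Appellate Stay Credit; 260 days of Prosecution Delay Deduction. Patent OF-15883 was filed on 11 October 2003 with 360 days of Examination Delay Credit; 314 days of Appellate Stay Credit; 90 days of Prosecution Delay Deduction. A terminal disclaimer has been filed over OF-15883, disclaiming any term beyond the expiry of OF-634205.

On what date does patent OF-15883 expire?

2023-12-12

Natural term of OF-15883:
  Base: filing + 20 years → 11 October 2023.
  Examination Delay Credit: +360 days → 5 October 2024.
  Appellate Stay Credit: +314 days → 15 August 2025.
  Prosecution Delay Deduction: −90 days → 17 May 2025.
Expiry of referenced patent OF-634205:
  Base: filing + 20 years → 7 February 2022.
  Examination Delay Credit: +736 days → 13 February 2024.
  Appellate Stay Credit: +197 days → 28 August 2024.
  Prosecution Delay Deduction: −260 days → 12 December 2023.
Terminal disclaimer: OF-15883 expires on the earlier of 17 May 2025 and 12 December 2023.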